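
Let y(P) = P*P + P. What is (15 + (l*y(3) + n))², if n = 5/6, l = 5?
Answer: 207025/36 ≈ 5750.7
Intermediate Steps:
y(P) = P + P² (y(P) = P² + P = P + P²)
n = ⅚ (n = 5*(⅙) = ⅚ ≈ 0.83333)
(15 + (l*y(3) + n))² = (15 + (5*(3*(1 + 3)) + ⅚))² = (15 + (5*(3*4) + ⅚))² = (15 + (5*12 + ⅚))² = (15 + (60 + ⅚))² = (15 + 365/6)² = (455/6)² = 207025/36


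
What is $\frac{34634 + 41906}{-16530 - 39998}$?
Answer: $- \frac{19135}{14132} \approx -1.354$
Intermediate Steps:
$\frac{34634 + 41906}{-16530 - 39998} = \frac{76540}{-56528} = 76540 \left(- \frac{1}{56528}\right) = - \frac{19135}{14132}$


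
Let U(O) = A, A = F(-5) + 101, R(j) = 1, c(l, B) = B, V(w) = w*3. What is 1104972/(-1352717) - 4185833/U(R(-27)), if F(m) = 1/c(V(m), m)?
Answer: -28311794197193/681769368 ≈ -41527.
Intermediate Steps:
V(w) = 3*w
F(m) = 1/m
A = 504/5 (A = 1/(-5) + 101 = -1/5 + 101 = 504/5 ≈ 100.80)
U(O) = 504/5
1104972/(-1352717) - 4185833/U(R(-27)) = 1104972/(-1352717) - 4185833/504/5 = 1104972*(-1/1352717) - 4185833*5/504 = -1104972/1352717 - 20929165/504 = -28311794197193/681769368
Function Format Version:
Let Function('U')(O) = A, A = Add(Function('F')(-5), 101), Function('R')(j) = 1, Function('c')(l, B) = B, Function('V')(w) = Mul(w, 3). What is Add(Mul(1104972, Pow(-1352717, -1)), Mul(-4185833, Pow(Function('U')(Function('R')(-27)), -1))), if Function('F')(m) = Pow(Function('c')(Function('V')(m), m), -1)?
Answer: Rational(-28311794197193, 681769368) ≈ -41527.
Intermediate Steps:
Function('V')(w) = Mul(3, w)
Function('F')(m) = Pow(m, -1)
A = Rational(504, 5) (A = Add(Pow(-5, -1), 101) = Add(Rational(-1, 5), 101) = Rational(504, 5) ≈ 100.80)
Function('U')(O) = Rational(504, 5)
Add(Mul(1104972, Pow(-1352717, -1)), Mul(-4185833, Pow(Function('U')(Function('R')(-27)), -1))) = Add(Mul(1104972, Pow(-1352717, -1)), Mul(-4185833, Pow(Rational(504, 5), -1))) = Add(Mul(1104972, Rational(-1, 1352717)), Mul(-4185833, Rational(5, 504))) = Add(Rational(-1104972, 1352717), Rational(-20929165, 504)) = Rational(-28311794197193, 681769368)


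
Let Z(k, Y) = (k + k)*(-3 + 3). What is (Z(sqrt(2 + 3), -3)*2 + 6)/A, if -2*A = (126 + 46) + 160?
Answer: -3/83 ≈ -0.036145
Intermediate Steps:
A = -166 (A = -((126 + 46) + 160)/2 = -(172 + 160)/2 = -1/2*332 = -166)
Z(k, Y) = 0 (Z(k, Y) = (2*k)*0 = 0)
(Z(sqrt(2 + 3), -3)*2 + 6)/A = (0*2 + 6)/(-166) = (0 + 6)*(-1/166) = 6*(-1/166) = -3/83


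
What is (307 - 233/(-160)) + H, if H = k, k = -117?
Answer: 30633/160 ≈ 191.46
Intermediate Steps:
H = -117
(307 - 233/(-160)) + H = (307 - 233/(-160)) - 117 = (307 - 233*(-1/160)) - 117 = (307 + 233/160) - 117 = 49353/160 - 117 = 30633/160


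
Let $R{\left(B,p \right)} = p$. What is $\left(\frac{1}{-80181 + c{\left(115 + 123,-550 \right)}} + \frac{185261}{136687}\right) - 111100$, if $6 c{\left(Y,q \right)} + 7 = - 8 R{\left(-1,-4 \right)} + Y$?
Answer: $- \frac{7301653275921419}{65722253401} \approx -1.111 \cdot 10^{5}$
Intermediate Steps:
$c{\left(Y,q \right)} = \frac{25}{6} + \frac{Y}{6}$ ($c{\left(Y,q \right)} = - \frac{7}{6} + \frac{\left(-8\right) \left(-4\right) + Y}{6} = - \frac{7}{6} + \frac{32 + Y}{6} = - \frac{7}{6} + \left(\frac{16}{3} + \frac{Y}{6}\right) = \frac{25}{6} + \frac{Y}{6}$)
$\left(\frac{1}{-80181 + c{\left(115 + 123,-550 \right)}} + \frac{185261}{136687}\right) - 111100 = \left(\frac{1}{-80181 + \left(\frac{25}{6} + \frac{115 + 123}{6}\right)} + \frac{185261}{136687}\right) - 111100 = \left(\frac{1}{-80181 + \left(\frac{25}{6} + \frac{1}{6} \cdot 238\right)} + 185261 \cdot \frac{1}{136687}\right) - 111100 = \left(\frac{1}{-80181 + \left(\frac{25}{6} + \frac{119}{3}\right)} + \frac{185261}{136687}\right) - 111100 = \left(\frac{1}{-80181 + \frac{263}{6}} + \frac{185261}{136687}\right) - 111100 = \left(\frac{1}{- \frac{480823}{6}} + \frac{185261}{136687}\right) - 111100 = \left(- \frac{6}{480823} + \frac{185261}{136687}\right) - 111100 = \frac{89076929681}{65722253401} - 111100 = - \frac{7301653275921419}{65722253401}$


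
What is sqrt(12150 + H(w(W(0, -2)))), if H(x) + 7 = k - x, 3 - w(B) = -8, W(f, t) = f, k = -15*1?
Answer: sqrt(12117) ≈ 110.08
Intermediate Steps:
k = -15
w(B) = 11 (w(B) = 3 - 1*(-8) = 3 + 8 = 11)
H(x) = -22 - x (H(x) = -7 + (-15 - x) = -22 - x)
sqrt(12150 + H(w(W(0, -2)))) = sqrt(12150 + (-22 - 1*11)) = sqrt(12150 + (-22 - 11)) = sqrt(12150 - 33) = sqrt(12117)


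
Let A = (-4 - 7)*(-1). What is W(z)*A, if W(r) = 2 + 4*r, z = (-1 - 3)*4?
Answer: -682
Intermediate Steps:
A = 11 (A = -11*(-1) = 11)
z = -16 (z = -4*4 = -16)
W(z)*A = (2 + 4*(-16))*11 = (2 - 64)*11 = -62*11 = -682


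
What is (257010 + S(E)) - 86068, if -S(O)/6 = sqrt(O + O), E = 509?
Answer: 170942 - 6*sqrt(1018) ≈ 1.7075e+5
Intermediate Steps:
S(O) = -6*sqrt(2)*sqrt(O) (S(O) = -6*sqrt(O + O) = -6*sqrt(2)*sqrt(O))
(257010 + S(E)) - 86068 = (257010 - 6*sqrt(2)*sqrt(509)) - 86068 = (257010 - 6*sqrt(1018)) - 86068 = 170942 - 6*sqrt(1018)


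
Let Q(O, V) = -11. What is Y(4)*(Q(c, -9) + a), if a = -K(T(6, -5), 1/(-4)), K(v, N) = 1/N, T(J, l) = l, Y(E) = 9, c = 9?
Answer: -63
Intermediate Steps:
K(v, N) = 1/N
a = 4 (a = -1/(1/(-4)) = -1/(-¼) = -1*(-4) = 4)
Y(4)*(Q(c, -9) + a) = 9*(-11 + 4) = 9*(-7) = -63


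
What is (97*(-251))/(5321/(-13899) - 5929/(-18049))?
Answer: 6107762702697/13631558 ≈ 4.4806e+5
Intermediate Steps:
(97*(-251))/(5321/(-13899) - 5929/(-18049)) = -24347/(5321*(-1/13899) - 5929*(-1/18049)) = -24347/(-5321/13899 + 5929/18049) = -24347/(-13631558/250863051) = -24347*(-250863051/13631558) = 6107762702697/13631558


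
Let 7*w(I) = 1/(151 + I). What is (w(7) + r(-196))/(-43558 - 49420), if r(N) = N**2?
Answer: -42488097/102833668 ≈ -0.41317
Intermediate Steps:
w(I) = 1/(7*(151 + I))
(w(7) + r(-196))/(-43558 - 49420) = (1/(7*(151 + 7)) + (-196)**2)/(-43558 - 49420) = ((1/7)/158 + 38416)/(-92978) = ((1/7)*(1/158) + 38416)*(-1/92978) = (1/1106 + 38416)*(-1/92978) = (42488097/1106)*(-1/92978) = -42488097/102833668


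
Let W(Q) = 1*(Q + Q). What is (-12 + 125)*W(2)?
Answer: 452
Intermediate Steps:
W(Q) = 2*Q (W(Q) = 1*(2*Q) = 2*Q)
(-12 + 125)*W(2) = (-12 + 125)*(2*2) = 113*4 = 452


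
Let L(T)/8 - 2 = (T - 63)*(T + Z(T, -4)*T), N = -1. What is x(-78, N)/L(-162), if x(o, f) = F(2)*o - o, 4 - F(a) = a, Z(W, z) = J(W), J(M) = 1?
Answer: -39/291608 ≈ -0.00013374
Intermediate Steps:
Z(W, z) = 1
F(a) = 4 - a
x(o, f) = o (x(o, f) = (4 - 1*2)*o - o = (4 - 2)*o - o = 2*o - o = o)
L(T) = 16 + 16*T*(-63 + T) (L(T) = 16 + 8*((T - 63)*(T + 1*T)) = 16 + 8*((-63 + T)*(T + T)) = 16 + 8*((-63 + T)*(2*T)) = 16 + 8*(2*T*(-63 + T)) = 16 + 16*T*(-63 + T))
x(-78, N)/L(-162) = -78/(16 - 1008*(-162) + 16*(-162)²) = -78/(16 + 163296 + 16*26244) = -78/(16 + 163296 + 419904) = -78/583216 = -78*1/583216 = -39/291608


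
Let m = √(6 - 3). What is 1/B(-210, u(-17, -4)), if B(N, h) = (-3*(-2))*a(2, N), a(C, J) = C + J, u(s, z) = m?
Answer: -1/1248 ≈ -0.00080128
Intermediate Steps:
m = √3 ≈ 1.7320
u(s, z) = √3
B(N, h) = 12 + 6*N (B(N, h) = (-3*(-2))*(2 + N) = (-1*(-6))*(2 + N) = 6*(2 + N) = 12 + 6*N)
1/B(-210, u(-17, -4)) = 1/(12 + 6*(-210)) = 1/(12 - 1260) = 1/(-1248) = -1/1248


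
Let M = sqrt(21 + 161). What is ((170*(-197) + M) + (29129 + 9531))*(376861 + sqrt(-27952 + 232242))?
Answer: (5170 + sqrt(182))*(376861 + sqrt(204290)) ≈ 1.9558e+9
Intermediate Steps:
M = sqrt(182) ≈ 13.491
((170*(-197) + M) + (29129 + 9531))*(376861 + sqrt(-27952 + 232242)) = ((170*(-197) + sqrt(182)) + (29129 + 9531))*(376861 + sqrt(-27952 + 232242)) = ((-33490 + sqrt(182)) + 38660)*(376861 + sqrt(204290)) = (5170 + sqrt(182))*(376861 + sqrt(204290))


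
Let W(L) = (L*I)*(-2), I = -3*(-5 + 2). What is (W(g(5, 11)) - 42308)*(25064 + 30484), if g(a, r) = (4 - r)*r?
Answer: -2273135256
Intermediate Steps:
I = 9 (I = -3*(-3) = 9)
g(a, r) = r*(4 - r)
W(L) = -18*L (W(L) = (L*9)*(-2) = (9*L)*(-2) = -18*L)
(W(g(5, 11)) - 42308)*(25064 + 30484) = (-198*(4 - 1*11) - 42308)*(25064 + 30484) = (-198*(4 - 11) - 42308)*55548 = (-198*(-7) - 42308)*55548 = (-18*(-77) - 42308)*55548 = (1386 - 42308)*55548 = -40922*55548 = -2273135256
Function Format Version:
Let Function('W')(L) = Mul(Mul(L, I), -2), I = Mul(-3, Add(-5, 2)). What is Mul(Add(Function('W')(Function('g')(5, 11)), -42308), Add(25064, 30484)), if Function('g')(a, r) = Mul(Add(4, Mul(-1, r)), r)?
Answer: -2273135256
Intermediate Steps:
I = 9 (I = Mul(-3, -3) = 9)
Function('g')(a, r) = Mul(r, Add(4, Mul(-1, r)))
Function('W')(L) = Mul(-18, L) (Function('W')(L) = Mul(Mul(L, 9), -2) = Mul(Mul(9, L), -2) = Mul(-18, L))
Mul(Add(Function('W')(Function('g')(5, 11)), -42308), Add(25064, 30484)) = Mul(Add(Mul(-18, Mul(11, Add(4, Mul(-1, 11)))), -42308), Add(25064, 30484)) = Mul(Add(Mul(-18, Mul(11, Add(4, -11))), -42308), 55548) = Mul(Add(Mul(-18, Mul(11, -7)), -42308), 55548) = Mul(Add(Mul(-18, -77), -42308), 55548) = Mul(Add(1386, -42308), 55548) = Mul(-40922, 55548) = -2273135256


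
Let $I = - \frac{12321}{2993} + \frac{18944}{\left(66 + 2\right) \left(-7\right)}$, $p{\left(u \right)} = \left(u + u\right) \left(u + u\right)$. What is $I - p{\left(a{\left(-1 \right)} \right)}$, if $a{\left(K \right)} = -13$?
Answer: $- \frac{256409939}{356167} \approx -719.92$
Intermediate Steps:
$p{\left(u \right)} = 4 u^{2}$ ($p{\left(u \right)} = 2 u 2 u = 4 u^{2}$)
$I = - \frac{15641047}{356167}$ ($I = \left(-12321\right) \frac{1}{2993} + \frac{18944}{68 \left(-7\right)} = - \frac{12321}{2993} + \frac{18944}{-476} = - \frac{12321}{2993} + 18944 \left(- \frac{1}{476}\right) = - \frac{12321}{2993} - \frac{4736}{119} = - \frac{15641047}{356167} \approx -43.915$)
$I - p{\left(a{\left(-1 \right)} \right)} = - \frac{15641047}{356167} - 4 \left(-13\right)^{2} = - \frac{15641047}{356167} - 4 \cdot 169 = - \frac{15641047}{356167} - 676 = - \frac{256409939}{356167}$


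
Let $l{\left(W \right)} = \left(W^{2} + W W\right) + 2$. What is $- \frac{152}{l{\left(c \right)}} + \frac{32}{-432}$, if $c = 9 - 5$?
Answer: $- \frac{2086}{459} \approx -4.5447$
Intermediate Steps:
$c = 4$ ($c = 9 - 5 = 4$)
$l{\left(W \right)} = 2 + 2 W^{2}$ ($l{\left(W \right)} = \left(W^{2} + W^{2}\right) + 2 = 2 W^{2} + 2 = 2 + 2 W^{2}$)
$- \frac{152}{l{\left(c \right)}} + \frac{32}{-432} = - \frac{152}{2 + 2 \cdot 4^{2}} + \frac{32}{-432} = - \frac{152}{2 + 2 \cdot 16} + 32 \left(- \frac{1}{432}\right) = - \frac{152}{2 + 32} - \frac{2}{27} = - \frac{152}{34} - \frac{2}{27} = \left(-152\right) \frac{1}{34} - \frac{2}{27} = - \frac{76}{17} - \frac{2}{27} = - \frac{2086}{459}$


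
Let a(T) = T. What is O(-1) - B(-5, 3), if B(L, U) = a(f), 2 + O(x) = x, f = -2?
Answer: -1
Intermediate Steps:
O(x) = -2 + x
B(L, U) = -2
O(-1) - B(-5, 3) = (-2 - 1) - 1*(-2) = -3 + 2 = -1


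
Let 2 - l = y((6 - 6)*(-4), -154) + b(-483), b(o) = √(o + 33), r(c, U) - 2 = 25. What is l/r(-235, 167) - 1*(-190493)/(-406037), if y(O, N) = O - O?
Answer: -4331237/10962999 - 5*I*√2/9 ≈ -0.39508 - 0.78567*I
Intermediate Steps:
r(c, U) = 27 (r(c, U) = 2 + 25 = 27)
y(O, N) = 0
b(o) = √(33 + o)
l = 2 - 15*I*√2 (l = 2 - (0 + √(33 - 483)) = 2 - (0 + √(-450)) = 2 - (0 + 15*I*√2) = 2 - 15*I*√2 ≈ 2.0 - 21.213*I)
l/r(-235, 167) - 1*(-190493)/(-406037) = (2 - 15*I*√2)/27 - 1*(-190493)/(-406037) = (2 - 15*I*√2)*(1/27) + 190493*(-1/406037) = (2/27 - 5*I*√2/9) - 190493/406037 = -4331237/10962999 - 5*I*√2/9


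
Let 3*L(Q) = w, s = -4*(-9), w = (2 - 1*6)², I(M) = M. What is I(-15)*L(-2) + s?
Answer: -44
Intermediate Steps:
w = 16 (w = (2 - 6)² = (-4)² = 16)
s = 36
L(Q) = 16/3 (L(Q) = (⅓)*16 = 16/3)
I(-15)*L(-2) + s = -15*16/3 + 36 = -80 + 36 = -44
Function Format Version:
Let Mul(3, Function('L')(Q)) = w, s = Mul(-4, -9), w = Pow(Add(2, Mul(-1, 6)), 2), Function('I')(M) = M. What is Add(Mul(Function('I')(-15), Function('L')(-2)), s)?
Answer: -44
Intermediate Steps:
w = 16 (w = Pow(Add(2, -6), 2) = Pow(-4, 2) = 16)
s = 36
Function('L')(Q) = Rational(16, 3) (Function('L')(Q) = Mul(Rational(1, 3), 16) = Rational(16, 3))
Add(Mul(Function('I')(-15), Function('L')(-2)), s) = Add(Mul(-15, Rational(16, 3)), 36) = Add(-80, 36) = -44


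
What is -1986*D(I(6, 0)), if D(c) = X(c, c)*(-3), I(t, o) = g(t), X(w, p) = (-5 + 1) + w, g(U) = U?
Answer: 11916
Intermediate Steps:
X(w, p) = -4 + w
I(t, o) = t
D(c) = 12 - 3*c (D(c) = (-4 + c)*(-3) = 12 - 3*c)
-1986*D(I(6, 0)) = -1986*(12 - 3*6) = -1986*(12 - 18) = -1986*(-6) = 11916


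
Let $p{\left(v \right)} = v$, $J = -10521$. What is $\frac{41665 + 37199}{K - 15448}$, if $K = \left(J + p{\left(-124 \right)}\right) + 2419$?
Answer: $- \frac{39432}{11837} \approx -3.3312$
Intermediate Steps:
$K = -8226$ ($K = \left(-10521 - 124\right) + 2419 = -10645 + 2419 = -8226$)
$\frac{41665 + 37199}{K - 15448} = \frac{41665 + 37199}{-8226 - 15448} = \frac{78864}{-23674} = 78864 \left(- \frac{1}{23674}\right) = - \frac{39432}{11837}$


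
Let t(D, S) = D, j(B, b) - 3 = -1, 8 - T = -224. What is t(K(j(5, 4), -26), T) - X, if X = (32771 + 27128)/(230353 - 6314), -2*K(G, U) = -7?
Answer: 1448475/448078 ≈ 3.2326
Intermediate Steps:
T = 232 (T = 8 - 1*(-224) = 8 + 224 = 232)
j(B, b) = 2 (j(B, b) = 3 - 1 = 2)
K(G, U) = 7/2 (K(G, U) = -½*(-7) = 7/2)
X = 59899/224039 ≈ 0.26736
t(K(j(5, 4), -26), T) - X = 7/2 - 1*59899/224039 = 7/2 - 59899/224039 = 1448475/448078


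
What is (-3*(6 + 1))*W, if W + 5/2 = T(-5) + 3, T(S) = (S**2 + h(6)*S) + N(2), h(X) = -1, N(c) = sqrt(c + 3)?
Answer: -1281/2 - 21*sqrt(5) ≈ -687.46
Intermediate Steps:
N(c) = sqrt(3 + c)
T(S) = sqrt(5) + S**2 - S (T(S) = (S**2 - S) + sqrt(3 + 2) = (S**2 - S) + sqrt(5) = sqrt(5) + S**2 - S)
W = 61/2 + sqrt(5) (W = -5/2 + ((sqrt(5) + (-5)**2 - 1*(-5)) + 3) = -5/2 + ((sqrt(5) + 25 + 5) + 3) = -5/2 + ((30 + sqrt(5)) + 3) = -5/2 + (33 + sqrt(5)) = 61/2 + sqrt(5) ≈ 32.736)
(-3*(6 + 1))*W = (-3*(6 + 1))*(61/2 + sqrt(5)) = (-3*7)*(61/2 + sqrt(5)) = -21*(61/2 + sqrt(5)) = -1281/2 - 21*sqrt(5)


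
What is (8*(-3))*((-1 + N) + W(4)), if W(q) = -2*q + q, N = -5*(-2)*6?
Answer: -1320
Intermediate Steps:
N = 60 (N = 10*6 = 60)
W(q) = -q
(8*(-3))*((-1 + N) + W(4)) = (8*(-3))*((-1 + 60) - 1*4) = -24*(59 - 4) = -24*55 = -1320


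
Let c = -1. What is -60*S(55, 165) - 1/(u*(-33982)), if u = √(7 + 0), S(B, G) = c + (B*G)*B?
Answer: -29947440 + √7/237874 ≈ -2.9947e+7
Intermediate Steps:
S(B, G) = -1 + G*B² (S(B, G) = -1 + (B*G)*B = -1 + G*B²)
u = √7 ≈ 2.6458
-60*S(55, 165) - 1/(u*(-33982)) = -60*(-1 + 165*55²) - 1/(√7*(-33982)) = -60*(-1 + 165*3025) - 1/((-33982*√7)) = -60*(-1 + 499125) - (-1)*√7/237874 = -60*499124 + √7/237874 = -29947440 + √7/237874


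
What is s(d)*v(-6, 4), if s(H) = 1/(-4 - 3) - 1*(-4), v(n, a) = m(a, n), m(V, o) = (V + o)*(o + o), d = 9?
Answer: 648/7 ≈ 92.571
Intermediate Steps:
m(V, o) = 2*o*(V + o) (m(V, o) = (V + o)*(2*o) = 2*o*(V + o))
v(n, a) = 2*n*(a + n)
s(H) = 27/7 (s(H) = 1/(-7) + 4 = -⅐ + 4 = 27/7)
s(d)*v(-6, 4) = 27*(2*(-6)*(4 - 6))/7 = 27*(2*(-6)*(-2))/7 = (27/7)*24 = 648/7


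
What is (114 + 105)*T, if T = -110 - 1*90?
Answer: -43800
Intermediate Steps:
T = -200 (T = -110 - 90 = -200)
(114 + 105)*T = (114 + 105)*(-200) = 219*(-200) = -43800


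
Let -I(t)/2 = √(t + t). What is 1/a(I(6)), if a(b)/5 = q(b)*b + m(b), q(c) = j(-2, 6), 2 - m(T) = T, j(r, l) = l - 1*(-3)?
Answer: -1/7670 - 8*√3/3835 ≈ -0.0037435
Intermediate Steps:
j(r, l) = 3 + l (j(r, l) = l + 3 = 3 + l)
I(t) = -2*√2*√t (I(t) = -2*√(t + t) = -2*√2*√t)
m(T) = 2 - T
q(c) = 9 (q(c) = 3 + 6 = 9)
a(b) = 10 + 40*b (a(b) = 5*(9*b + (2 - b)) = 5*(2 + 8*b) = 10 + 40*b)
1/a(I(6)) = 1/(10 + 40*(-2*√2*√6)) = 1/(10 + 40*(-4*√3)) = 1/(10 - 160*√3)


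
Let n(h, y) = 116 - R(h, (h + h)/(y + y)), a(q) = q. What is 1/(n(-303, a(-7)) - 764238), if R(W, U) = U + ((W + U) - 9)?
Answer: -7/5347276 ≈ -1.3091e-6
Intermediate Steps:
R(W, U) = -9 + W + 2*U (R(W, U) = U + ((U + W) - 9) = U + (-9 + U + W) = -9 + W + 2*U)
n(h, y) = 125 - h - 2*h/y (n(h, y) = 116 - (-9 + h + 2*((h + h)/(y + y))) = 116 - (-9 + h + 2*((2*h)/((2*y)))) = 116 - (-9 + h + 2*((2*h)*(1/(2*y)))) = 116 - (-9 + h + 2*(h/y)) = 116 - (-9 + h + 2*h/y) = 116 + (9 - h - 2*h/y) = 125 - h - 2*h/y)
1/(n(-303, a(-7)) - 764238) = 1/((125 - 1*(-303) - 2*(-303)/(-7)) - 764238) = 1/((125 + 303 - 2*(-303)*(-1/7)) - 764238) = 1/((125 + 303 - 606/7) - 764238) = 1/(2390/7 - 764238) = 1/(-5347276/7) = -7/5347276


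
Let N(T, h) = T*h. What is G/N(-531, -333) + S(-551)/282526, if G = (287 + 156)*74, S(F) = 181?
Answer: 251183035/1350191754 ≈ 0.18604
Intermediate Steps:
G = 32782 (G = 443*74 = 32782)
G/N(-531, -333) + S(-551)/282526 = 32782/((-531*(-333))) + 181/282526 = 32782/176823 + 181*(1/282526) = 32782*(1/176823) + 181/282526 = 886/4779 + 181/282526 = 251183035/1350191754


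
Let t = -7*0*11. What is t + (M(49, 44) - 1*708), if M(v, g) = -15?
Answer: -723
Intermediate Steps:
t = 0 (t = 0*11 = 0)
t + (M(49, 44) - 1*708) = 0 + (-15 - 1*708) = 0 + (-15 - 708) = 0 - 723 = -723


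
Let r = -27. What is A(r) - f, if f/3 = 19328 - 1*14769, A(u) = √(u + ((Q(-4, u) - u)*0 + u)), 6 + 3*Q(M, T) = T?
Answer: -13677 + 3*I*√6 ≈ -13677.0 + 7.3485*I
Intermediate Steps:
Q(M, T) = -2 + T/3
A(u) = √2*√u (A(u) = √(u + (((-2 + u/3) - u)*0 + u)) = √(u + ((-2 - 2*u/3)*0 + u)) = √(u + (0 + u)) = √(u + u) = √(2*u) = √2*√u)
f = 13677 (f = 3*(19328 - 1*14769) = 3*(19328 - 14769) = 3*4559 = 13677)
A(r) - f = √2*√(-27) - 1*13677 = √2*(3*I*√3) - 13677 = 3*I*√6 - 13677 = -13677 + 3*I*√6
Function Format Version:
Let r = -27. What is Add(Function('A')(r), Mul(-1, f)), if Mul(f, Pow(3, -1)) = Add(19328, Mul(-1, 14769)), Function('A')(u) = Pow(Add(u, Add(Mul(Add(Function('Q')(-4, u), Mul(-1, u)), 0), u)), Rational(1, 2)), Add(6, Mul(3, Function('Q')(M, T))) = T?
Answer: Add(-13677, Mul(3, I, Pow(6, Rational(1, 2)))) ≈ Add(-13677., Mul(7.3485, I))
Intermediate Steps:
Function('Q')(M, T) = Add(-2, Mul(Rational(1, 3), T))
Function('A')(u) = Mul(Pow(2, Rational(1, 2)), Pow(u, Rational(1, 2))) (Function('A')(u) = Pow(Add(u, Add(Mul(Add(Add(-2, Mul(Rational(1, 3), u)), Mul(-1, u)), 0), u)), Rational(1, 2)) = Pow(Add(u, Add(Mul(Add(-2, Mul(Rational(-2, 3), u)), 0), u)), Rational(1, 2)) = Pow(Add(u, Add(0, u)), Rational(1, 2)) = Pow(Add(u, u), Rational(1, 2)) = Pow(Mul(2, u), Rational(1, 2)) = Mul(Pow(2, Rational(1, 2)), Pow(u, Rational(1, 2))))
f = 13677 (f = Mul(3, Add(19328, Mul(-1, 14769))) = Mul(3, Add(19328, -14769)) = Mul(3, 4559) = 13677)
Add(Function('A')(r), Mul(-1, f)) = Add(Mul(Pow(2, Rational(1, 2)), Pow(-27, Rational(1, 2))), Mul(-1, 13677)) = Add(Mul(Pow(2, Rational(1, 2)), Mul(3, I, Pow(3, Rational(1, 2)))), -13677) = Add(Mul(3, I, Pow(6, Rational(1, 2))), -13677) = Add(-13677, Mul(3, I, Pow(6, Rational(1, 2))))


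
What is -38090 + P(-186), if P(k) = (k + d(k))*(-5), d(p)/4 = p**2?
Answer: -729080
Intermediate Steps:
d(p) = 4*p**2
P(k) = -20*k**2 - 5*k (P(k) = (k + 4*k**2)*(-5) = -20*k**2 - 5*k)
-38090 + P(-186) = -38090 + 5*(-186)*(-1 - 4*(-186)) = -38090 + 5*(-186)*(-1 + 744) = -38090 + 5*(-186)*743 = -38090 - 690990 = -729080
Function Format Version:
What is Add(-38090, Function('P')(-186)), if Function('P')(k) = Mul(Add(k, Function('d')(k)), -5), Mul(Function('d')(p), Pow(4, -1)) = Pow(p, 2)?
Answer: -729080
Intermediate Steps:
Function('d')(p) = Mul(4, Pow(p, 2))
Function('P')(k) = Add(Mul(-20, Pow(k, 2)), Mul(-5, k)) (Function('P')(k) = Mul(Add(k, Mul(4, Pow(k, 2))), -5) = Add(Mul(-20, Pow(k, 2)), Mul(-5, k)))
Add(-38090, Function('P')(-186)) = Add(-38090, Mul(5, -186, Add(-1, Mul(-4, -186)))) = Add(-38090, Mul(5, -186, Add(-1, 744))) = Add(-38090, Mul(5, -186, 743)) = Add(-38090, -690990) = -729080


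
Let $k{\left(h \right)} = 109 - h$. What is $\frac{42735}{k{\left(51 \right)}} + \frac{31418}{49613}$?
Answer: $\frac{2122033799}{2877554} \approx 737.44$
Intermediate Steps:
$\frac{42735}{k{\left(51 \right)}} + \frac{31418}{49613} = \frac{42735}{109 - 51} + \frac{31418}{49613} = \frac{42735}{109 - 51} + 31418 \cdot \frac{1}{49613} = \frac{42735}{58} + \frac{31418}{49613} = \frac{2122033799}{2877554}$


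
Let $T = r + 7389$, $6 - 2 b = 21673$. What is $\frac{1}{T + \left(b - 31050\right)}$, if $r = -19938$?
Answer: $- \frac{2}{108865} \approx -1.8371 \cdot 10^{-5}$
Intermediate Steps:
$b = - \frac{21667}{2}$ ($b = 3 - \frac{21673}{2} = - \frac{21667}{2} \approx -10834.0$)
$T = -12549$ ($T = -19938 + 7389 = -12549$)
$\frac{1}{T + \left(b - 31050\right)} = \frac{1}{-12549 - \frac{83767}{2}} = \frac{1}{- \frac{108865}{2}} = - \frac{2}{108865}$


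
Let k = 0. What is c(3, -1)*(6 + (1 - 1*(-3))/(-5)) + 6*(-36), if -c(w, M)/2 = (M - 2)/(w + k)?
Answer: -1028/5 ≈ -205.60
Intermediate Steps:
c(w, M) = -2*(-2 + M)/w (c(w, M) = -2*(M - 2)/(w + 0) = -2*(-2 + M)/w)
c(3, -1)*(6 + (1 - 1*(-3))/(-5)) + 6*(-36) = (2*(2 - 1*(-1))/3)*(6 + (1 - 1*(-3))/(-5)) + 6*(-36) = (2*(⅓)*(2 + 1))*(6 + (1 + 3)*(-⅕)) - 216 = (2*(⅓)*3)*(6 + 4*(-⅕)) - 216 = 2*(6 - ⅘) - 216 = 2*(26/5) - 216 = 52/5 - 216 = -1028/5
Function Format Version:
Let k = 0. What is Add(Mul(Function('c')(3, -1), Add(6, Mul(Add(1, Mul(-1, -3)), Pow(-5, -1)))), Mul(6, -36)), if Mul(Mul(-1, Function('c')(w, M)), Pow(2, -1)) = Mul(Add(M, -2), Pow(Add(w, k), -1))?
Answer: Rational(-1028, 5) ≈ -205.60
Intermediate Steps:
Function('c')(w, M) = Mul(-2, Pow(w, -1), Add(-2, M)) (Function('c')(w, M) = Mul(-2, Mul(Add(M, -2), Pow(Add(w, 0), -1))) = Mul(-2, Mul(Add(-2, M), Pow(w, -1))) = Mul(-2, Mul(Pow(w, -1), Add(-2, M))) = Mul(-2, Pow(w, -1), Add(-2, M)))
Add(Mul(Function('c')(3, -1), Add(6, Mul(Add(1, Mul(-1, -3)), Pow(-5, -1)))), Mul(6, -36)) = Add(Mul(Mul(2, Pow(3, -1), Add(2, Mul(-1, -1))), Add(6, Mul(Add(1, Mul(-1, -3)), Pow(-5, -1)))), Mul(6, -36)) = Add(Mul(Mul(2, Rational(1, 3), Add(2, 1)), Add(6, Mul(Add(1, 3), Rational(-1, 5)))), -216) = Add(Mul(Mul(2, Rational(1, 3), 3), Add(6, Mul(4, Rational(-1, 5)))), -216) = Add(Mul(2, Add(6, Rational(-4, 5))), -216) = Add(Mul(2, Rational(26, 5)), -216) = Add(Rational(52, 5), -216) = Rational(-1028, 5)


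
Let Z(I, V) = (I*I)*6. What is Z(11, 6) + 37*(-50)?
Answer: -1124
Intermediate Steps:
Z(I, V) = 6*I² (Z(I, V) = I²*6 = 6*I²)
Z(11, 6) + 37*(-50) = 6*11² + 37*(-50) = 6*121 - 1850 = 726 - 1850 = -1124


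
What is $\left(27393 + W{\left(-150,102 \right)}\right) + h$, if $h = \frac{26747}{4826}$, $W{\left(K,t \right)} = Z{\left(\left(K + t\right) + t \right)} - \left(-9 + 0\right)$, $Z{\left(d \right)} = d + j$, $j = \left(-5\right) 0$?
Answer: $\frac{132529403}{4826} \approx 27462.0$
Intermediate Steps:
$j = 0$
$Z{\left(d \right)} = d$ ($Z{\left(d \right)} = d + 0 = d$)
$W{\left(K,t \right)} = 9 + K + 2 t$ ($W{\left(K,t \right)} = \left(\left(K + t\right) + t\right) - \left(-9 + 0\right) = \left(K + 2 t\right) - -9 = \left(K + 2 t\right) + 9 = 9 + K + 2 t$)
$h = \frac{26747}{4826}$ ($h = 26747 \cdot \frac{1}{4826} = \frac{26747}{4826} \approx 5.5423$)
$\left(27393 + W{\left(-150,102 \right)}\right) + h = \left(27393 + \left(9 - 150 + 2 \cdot 102\right)\right) + \frac{26747}{4826} = \left(27393 + \left(9 - 150 + 204\right)\right) + \frac{26747}{4826} = \left(27393 + 63\right) + \frac{26747}{4826} = 27456 + \frac{26747}{4826} = \frac{132529403}{4826}$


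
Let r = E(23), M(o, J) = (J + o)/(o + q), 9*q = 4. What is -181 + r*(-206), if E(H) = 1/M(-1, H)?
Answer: -17404/99 ≈ -175.80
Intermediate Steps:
q = 4/9 (q = (1/9)*4 = 4/9 ≈ 0.44444)
M(o, J) = (J + o)/(4/9 + o) (M(o, J) = (J + o)/(o + 4/9) = (J + o)/(4/9 + o))
E(H) = 1/(9/5 - 9*H/5) (E(H) = 1/(9*(H - 1)/(4 + 9*(-1))) = 1/(9*(-1 + H)/(4 - 9)) = 1/(9*(-1 + H)/(-5)) = 1/(9*(-1/5)*(-1 + H)) = 1/(9/5 - 9*H/5))
r = -5/198 (r = 5/(9*(1 - 1*23)) = 5/(9*(1 - 23)) = (5/9)/(-22) = (5/9)*(-1/22) = -5/198 ≈ -0.025253)
-181 + r*(-206) = -181 - 5/198*(-206) = -181 + 515/99 = -17404/99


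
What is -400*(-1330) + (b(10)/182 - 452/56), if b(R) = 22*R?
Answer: 96822751/182 ≈ 5.3199e+5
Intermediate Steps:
-400*(-1330) + (b(10)/182 - 452/56) = -400*(-1330) + ((22*10)/182 - 452/56) = 532000 + (220*(1/182) - 452*1/56) = 532000 + (110/91 - 113/14) = 532000 - 1249/182 = 96822751/182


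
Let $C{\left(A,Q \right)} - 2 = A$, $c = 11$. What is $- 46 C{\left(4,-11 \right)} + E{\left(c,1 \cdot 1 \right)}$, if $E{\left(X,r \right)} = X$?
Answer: $-265$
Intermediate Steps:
$C{\left(A,Q \right)} = 2 + A$
$- 46 C{\left(4,-11 \right)} + E{\left(c,1 \cdot 1 \right)} = - 46 \left(2 + 4\right) + 11 = \left(-46\right) 6 + 11 = -276 + 11 = -265$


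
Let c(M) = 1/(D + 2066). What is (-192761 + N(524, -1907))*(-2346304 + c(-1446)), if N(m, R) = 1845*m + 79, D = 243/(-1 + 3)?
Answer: -7946177896291804/4375 ≈ -1.8163e+12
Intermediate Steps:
D = 243/2 ≈ 121.50
N(m, R) = 79 + 1845*m
c(M) = 2/4375 (c(M) = 1/(243/2 + 2066) = 1/(4375/2) = 2/4375)
(-192761 + N(524, -1907))*(-2346304 + c(-1446)) = (-192761 + (79 + 1845*524))*(-2346304 + 2/4375) = (-192761 + (79 + 966780))*(-10265079998/4375) = (-192761 + 966859)*(-10265079998/4375) = 774098*(-10265079998/4375) = -7946177896291804/4375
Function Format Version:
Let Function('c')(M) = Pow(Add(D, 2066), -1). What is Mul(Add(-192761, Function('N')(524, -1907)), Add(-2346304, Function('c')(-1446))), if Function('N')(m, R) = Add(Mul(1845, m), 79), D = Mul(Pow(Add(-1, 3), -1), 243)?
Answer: Rational(-7946177896291804, 4375) ≈ -1.8163e+12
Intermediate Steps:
D = Rational(243, 2) (D = Mul(Pow(2, -1), 243) = Mul(Rational(1, 2), 243) = Rational(243, 2) ≈ 121.50)
Function('N')(m, R) = Add(79, Mul(1845, m))
Function('c')(M) = Rational(2, 4375) (Function('c')(M) = Pow(Add(Rational(243, 2), 2066), -1) = Pow(Rational(4375, 2), -1) = Rational(2, 4375))
Mul(Add(-192761, Function('N')(524, -1907)), Add(-2346304, Function('c')(-1446))) = Mul(Add(-192761, Add(79, Mul(1845, 524))), Add(-2346304, Rational(2, 4375))) = Mul(Add(-192761, Add(79, 966780)), Rational(-10265079998, 4375)) = Mul(Add(-192761, 966859), Rational(-10265079998, 4375)) = Mul(774098, Rational(-10265079998, 4375)) = Rational(-7946177896291804, 4375)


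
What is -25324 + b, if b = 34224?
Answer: 8900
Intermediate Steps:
-25324 + b = -25324 + 34224 = 8900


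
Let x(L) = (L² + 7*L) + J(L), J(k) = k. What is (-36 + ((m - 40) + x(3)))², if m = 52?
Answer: 81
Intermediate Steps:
x(L) = L² + 8*L (x(L) = (L² + 7*L) + L = L² + 8*L)
(-36 + ((m - 40) + x(3)))² = (-36 + ((52 - 40) + 3*(8 + 3)))² = (-36 + (12 + 3*11))² = (-36 + (12 + 33))² = (-36 + 45)² = 9² = 81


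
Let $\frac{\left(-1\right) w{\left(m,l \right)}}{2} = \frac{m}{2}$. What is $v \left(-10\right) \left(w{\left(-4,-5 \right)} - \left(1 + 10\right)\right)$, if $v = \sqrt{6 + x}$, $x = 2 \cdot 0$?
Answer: $70 \sqrt{6} \approx 171.46$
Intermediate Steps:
$w{\left(m,l \right)} = - m$ ($w{\left(m,l \right)} = - 2 \frac{m}{2} = - m$)
$x = 0$
$v = \sqrt{6}$ ($v = \sqrt{6 + 0} = \sqrt{6} \approx 2.4495$)
$v \left(-10\right) \left(w{\left(-4,-5 \right)} - \left(1 + 10\right)\right) = \sqrt{6} \left(-10\right) \left(\left(-1\right) \left(-4\right) - \left(1 + 10\right)\right) = - 10 \sqrt{6} \left(4 - 11\right) = - 10 \sqrt{6} \left(-7\right) = 70 \sqrt{6}$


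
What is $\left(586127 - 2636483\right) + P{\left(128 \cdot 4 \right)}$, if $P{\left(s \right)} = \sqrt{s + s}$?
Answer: $-2050324$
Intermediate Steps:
$P{\left(s \right)} = \sqrt{2} \sqrt{s}$ ($P{\left(s \right)} = \sqrt{2 s} = \sqrt{2} \sqrt{s}$)
$\left(586127 - 2636483\right) + P{\left(128 \cdot 4 \right)} = \left(586127 - 2636483\right) + \sqrt{2} \sqrt{128 \cdot 4} = -2050356 + \sqrt{2} \sqrt{512} = -2050356 + \sqrt{2} \cdot 16 \sqrt{2} = -2050356 + 32 = -2050324$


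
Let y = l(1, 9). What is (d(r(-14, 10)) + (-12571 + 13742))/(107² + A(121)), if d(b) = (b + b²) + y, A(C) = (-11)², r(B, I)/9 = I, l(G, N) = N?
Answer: 937/1157 ≈ 0.80985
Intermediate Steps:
r(B, I) = 9*I
A(C) = 121
y = 9
d(b) = 9 + b + b² (d(b) = (b + b²) + 9 = 9 + b + b²)
(d(r(-14, 10)) + (-12571 + 13742))/(107² + A(121)) = ((9 + 9*10 + (9*10)²) + (-12571 + 13742))/(107² + 121) = ((9 + 90 + 90²) + 1171)/(11449 + 121) = ((9 + 90 + 8100) + 1171)/11570 = (8199 + 1171)*(1/11570) = 9370*(1/11570) = 937/1157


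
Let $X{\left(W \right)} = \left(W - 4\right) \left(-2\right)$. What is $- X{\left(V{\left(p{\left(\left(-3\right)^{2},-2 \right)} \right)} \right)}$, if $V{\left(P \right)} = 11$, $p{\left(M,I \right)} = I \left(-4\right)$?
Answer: $14$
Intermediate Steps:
$p{\left(M,I \right)} = - 4 I$
$X{\left(W \right)} = 8 - 2 W$ ($X{\left(W \right)} = \left(-4 + W\right) \left(-2\right) = 8 - 2 W$)
$- X{\left(V{\left(p{\left(\left(-3\right)^{2},-2 \right)} \right)} \right)} = - (8 - 22) = \left(-1\right) \left(-14\right) = 14$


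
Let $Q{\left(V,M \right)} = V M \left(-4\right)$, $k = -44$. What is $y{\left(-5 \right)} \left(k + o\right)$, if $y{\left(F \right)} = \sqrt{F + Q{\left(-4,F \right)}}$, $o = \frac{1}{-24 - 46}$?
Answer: $- \frac{3081 i \sqrt{85}}{70} \approx - 405.79 i$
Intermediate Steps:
$o = - \frac{1}{70}$ ($o = \frac{1}{-70} = - \frac{1}{70} \approx -0.014286$)
$Q{\left(V,M \right)} = - 4 M V$ ($Q{\left(V,M \right)} = M V \left(-4\right) = - 4 M V$)
$y{\left(F \right)} = \sqrt{17} \sqrt{F}$ ($y{\left(F \right)} = \sqrt{F - 4 F \left(-4\right)} = \sqrt{F + 16 F} = \sqrt{17 F} = \sqrt{17} \sqrt{F}$)
$y{\left(-5 \right)} \left(k + o\right) = \sqrt{17} \sqrt{-5} \left(-44 - \frac{1}{70}\right) = \sqrt{17} i \sqrt{5} \left(- \frac{3081}{70}\right) = i \sqrt{85} \left(- \frac{3081}{70}\right) = - \frac{3081 i \sqrt{85}}{70}$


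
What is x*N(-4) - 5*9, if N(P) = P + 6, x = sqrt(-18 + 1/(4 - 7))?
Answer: -45 + 2*I*sqrt(165)/3 ≈ -45.0 + 8.5635*I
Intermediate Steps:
x = I*sqrt(165)/3 (x = sqrt(-18 + 1/(-3)) = sqrt(-18 - 1/3) = sqrt(-55/3) = I*sqrt(165)/3 ≈ 4.2817*I)
N(P) = 6 + P
x*N(-4) - 5*9 = (I*sqrt(165)/3)*(6 - 4) - 5*9 = (I*sqrt(165)/3)*2 - 45 = 2*I*sqrt(165)/3 - 45 = -45 + 2*I*sqrt(165)/3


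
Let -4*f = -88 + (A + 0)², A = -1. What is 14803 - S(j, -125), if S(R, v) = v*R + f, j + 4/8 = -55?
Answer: 31375/4 ≈ 7843.8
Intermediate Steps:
j = -111/2 (j = -½ - 55 = -111/2 ≈ -55.500)
f = 87/4 (f = -(-88 + (-1 + 0)²)/4 = -(-88 + (-1)²)/4 = -(-88 + 1)/4 = -¼*(-87) = 87/4 ≈ 21.750)
S(R, v) = 87/4 + R*v (S(R, v) = v*R + 87/4 = R*v + 87/4 = 87/4 + R*v)
14803 - S(j, -125) = 14803 - (87/4 - 111/2*(-125)) = 14803 - (87/4 + 13875/2) = 14803 - 1*27837/4 = 14803 - 27837/4 = 31375/4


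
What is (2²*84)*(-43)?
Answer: -14448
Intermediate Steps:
(2²*84)*(-43) = (4*84)*(-43) = 336*(-43) = -14448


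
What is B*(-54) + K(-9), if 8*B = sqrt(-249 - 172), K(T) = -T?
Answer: 9 - 27*I*sqrt(421)/4 ≈ 9.0 - 138.5*I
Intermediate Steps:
B = I*sqrt(421)/8 (B = sqrt(-249 - 172)/8 = sqrt(-421)/8 = (I*sqrt(421))/8 = I*sqrt(421)/8 ≈ 2.5648*I)
B*(-54) + K(-9) = (I*sqrt(421)/8)*(-54) - 1*(-9) = -27*I*sqrt(421)/4 + 9 = 9 - 27*I*sqrt(421)/4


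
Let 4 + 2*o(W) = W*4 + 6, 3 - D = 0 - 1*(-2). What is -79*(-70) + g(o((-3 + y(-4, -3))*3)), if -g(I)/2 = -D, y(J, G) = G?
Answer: 5532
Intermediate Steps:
D = 1 (D = 3 - (0 - 1*(-2)) = 3 - (0 + 2) = 3 - 1*2 = 3 - 2 = 1)
o(W) = 1 + 2*W (o(W) = -2 + (W*4 + 6)/2 = -2 + (4*W + 6)/2 = -2 + (6 + 4*W)/2 = -2 + (3 + 2*W) = 1 + 2*W)
g(I) = 2 (g(I) = -(-2) = -2*(-1) = 2)
-79*(-70) + g(o((-3 + y(-4, -3))*3)) = -79*(-70) + 2 = 5530 + 2 = 5532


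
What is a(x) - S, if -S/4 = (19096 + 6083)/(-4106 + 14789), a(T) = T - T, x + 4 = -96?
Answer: 33572/3561 ≈ 9.4277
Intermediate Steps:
x = -100 (x = -4 - 96 = -100)
a(T) = 0
S = -33572/3561 (S = -4*(19096 + 6083)/(-4106 + 14789) = -100716/10683 = -4*8393/3561 = -33572/3561 ≈ -9.4277)
a(x) - S = 0 - 1*(-33572/3561) = 0 + 33572/3561 = 33572/3561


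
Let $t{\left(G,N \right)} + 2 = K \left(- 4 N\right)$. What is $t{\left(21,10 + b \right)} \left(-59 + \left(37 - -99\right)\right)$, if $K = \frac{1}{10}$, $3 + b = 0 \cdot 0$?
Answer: $- \frac{1848}{5} \approx -369.6$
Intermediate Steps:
$b = -3$ ($b = -3 + 0 \cdot 0 = -3 + 0 = -3$)
$K = \frac{1}{10} \approx 0.1$
$t{\left(G,N \right)} = -2 - \frac{2 N}{5}$ ($t{\left(G,N \right)} = -2 + \frac{\left(-4\right) N}{10} = -2 - \frac{2 N}{5}$)
$t{\left(21,10 + b \right)} \left(-59 + \left(37 - -99\right)\right) = \left(-2 - \frac{2 \left(10 - 3\right)}{5}\right) \left(-59 + \left(37 - -99\right)\right) = \left(-2 - \frac{14}{5}\right) \left(-59 + \left(37 + 99\right)\right) = \left(-2 - \frac{14}{5}\right) \left(-59 + 136\right) = \left(- \frac{24}{5}\right) 77 = - \frac{1848}{5}$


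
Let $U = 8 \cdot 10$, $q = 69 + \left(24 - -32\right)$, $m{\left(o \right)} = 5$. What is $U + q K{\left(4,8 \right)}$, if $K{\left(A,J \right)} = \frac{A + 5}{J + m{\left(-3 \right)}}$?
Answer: $\frac{2165}{13} \approx 166.54$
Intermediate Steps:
$K{\left(A,J \right)} = \frac{5 + A}{5 + J}$ ($K{\left(A,J \right)} = \frac{A + 5}{J + 5} = \frac{5 + A}{5 + J}$)
$q = 125$ ($q = 69 + \left(24 + 32\right) = 69 + 56 = 125$)
$U = 80$
$U + q K{\left(4,8 \right)} = 80 + 125 \frac{5 + 4}{5 + 8} = 80 + 125 \cdot \frac{1}{13} \cdot 9 = 80 + 125 \cdot \frac{9}{13} = 80 + \frac{1125}{13} = \frac{2165}{13}$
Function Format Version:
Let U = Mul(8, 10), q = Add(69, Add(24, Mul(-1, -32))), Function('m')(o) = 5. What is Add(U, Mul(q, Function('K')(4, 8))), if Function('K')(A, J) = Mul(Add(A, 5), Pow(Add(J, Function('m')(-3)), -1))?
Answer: Rational(2165, 13) ≈ 166.54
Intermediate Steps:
Function('K')(A, J) = Mul(Pow(Add(5, J), -1), Add(5, A)) (Function('K')(A, J) = Mul(Add(A, 5), Pow(Add(J, 5), -1)) = Mul(Add(5, A), Pow(Add(5, J), -1)) = Mul(Pow(Add(5, J), -1), Add(5, A)))
q = 125 (q = Add(69, Add(24, 32)) = Add(69, 56) = 125)
U = 80
Add(U, Mul(q, Function('K')(4, 8))) = Add(80, Mul(125, Mul(Pow(Add(5, 8), -1), Add(5, 4)))) = Add(80, Mul(125, Mul(Pow(13, -1), 9))) = Add(80, Mul(125, Mul(Rational(1, 13), 9))) = Add(80, Mul(125, Rational(9, 13))) = Add(80, Rational(1125, 13)) = Rational(2165, 13)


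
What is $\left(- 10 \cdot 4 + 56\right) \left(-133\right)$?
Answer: $-2128$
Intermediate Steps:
$\left(- 10 \cdot 4 + 56\right) \left(-133\right) = \left(\left(-1\right) 40 + 56\right) \left(-133\right) = \left(-40 + 56\right) \left(-133\right) = 16 \left(-133\right) = -2128$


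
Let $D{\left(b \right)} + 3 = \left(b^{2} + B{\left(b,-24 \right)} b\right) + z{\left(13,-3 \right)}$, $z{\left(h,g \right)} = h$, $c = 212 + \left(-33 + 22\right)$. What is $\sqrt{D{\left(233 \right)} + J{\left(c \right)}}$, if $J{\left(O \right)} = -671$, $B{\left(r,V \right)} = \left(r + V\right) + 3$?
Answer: $4 \sqrt{6439} \approx 320.97$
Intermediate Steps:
$c = 201$ ($c = 212 - 11 = 201$)
$B{\left(r,V \right)} = 3 + V + r$ ($B{\left(r,V \right)} = \left(V + r\right) + 3 = 3 + V + r$)
$D{\left(b \right)} = 10 + b^{2} + b \left(-21 + b\right)$ ($D{\left(b \right)} = -3 + \left(\left(b^{2} + \left(3 - 24 + b\right) b\right) + 13\right) = -3 + \left(\left(b^{2} + \left(-21 + b\right) b\right) + 13\right) = -3 + \left(\left(b^{2} + b \left(-21 + b\right)\right) + 13\right) = -3 + \left(13 + b^{2} + b \left(-21 + b\right)\right) = 10 + b^{2} + b \left(-21 + b\right)$)
$\sqrt{D{\left(233 \right)} + J{\left(c \right)}} = \sqrt{\left(10 + 233^{2} + 233 \left(-21 + 233\right)\right) - 671} = \sqrt{\left(10 + 54289 + 233 \cdot 212\right) - 671} = \sqrt{\left(10 + 54289 + 49396\right) - 671} = \sqrt{103695 - 671} = \sqrt{103024} = 4 \sqrt{6439}$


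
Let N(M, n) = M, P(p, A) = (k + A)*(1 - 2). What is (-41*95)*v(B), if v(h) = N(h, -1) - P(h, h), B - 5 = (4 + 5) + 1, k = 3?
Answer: -128535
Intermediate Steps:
P(p, A) = -3 - A (P(p, A) = (3 + A)*(1 - 2) = (3 + A)*(-1) = -3 - A)
B = 15 (B = 5 + ((4 + 5) + 1) = 5 + (9 + 1) = 5 + 10 = 15)
v(h) = 3 + 2*h (v(h) = h - (-3 - h) = h + (3 + h) = 3 + 2*h)
(-41*95)*v(B) = (-41*95)*(3 + 2*15) = -3895*(3 + 30) = -3895*33 = -128535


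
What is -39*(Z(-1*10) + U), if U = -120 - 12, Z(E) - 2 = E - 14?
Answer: 6006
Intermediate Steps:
Z(E) = -12 + E (Z(E) = 2 + (E - 14) = 2 + (-14 + E) = -12 + E)
U = -132
-39*(Z(-1*10) + U) = -39*((-12 - 1*10) - 132) = -39*((-12 - 10) - 132) = -39*(-22 - 132) = -39*(-154) = 6006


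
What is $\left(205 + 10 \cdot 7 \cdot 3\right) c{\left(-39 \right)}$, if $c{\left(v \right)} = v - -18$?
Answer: $-8715$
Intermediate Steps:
$c{\left(v \right)} = 18 + v$ ($c{\left(v \right)} = v + 18 = 18 + v$)
$\left(205 + 10 \cdot 7 \cdot 3\right) c{\left(-39 \right)} = \left(205 + 10 \cdot 7 \cdot 3\right) \left(18 - 39\right) = \left(205 + 70 \cdot 3\right) \left(-21\right) = \left(205 + 210\right) \left(-21\right) = 415 \left(-21\right) = -8715$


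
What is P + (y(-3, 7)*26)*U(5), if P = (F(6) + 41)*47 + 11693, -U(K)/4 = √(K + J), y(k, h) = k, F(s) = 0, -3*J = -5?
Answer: 13620 + 208*√15 ≈ 14426.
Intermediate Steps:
J = 5/3 (J = -⅓*(-5) = 5/3 ≈ 1.6667)
U(K) = -4*√(5/3 + K) (U(K) = -4*√(K + 5/3) = -4*√(5/3 + K))
P = 13620 (P = (0 + 41)*47 + 11693 = 41*47 + 11693 = 1927 + 11693 = 13620)
P + (y(-3, 7)*26)*U(5) = 13620 + (-3*26)*(-4*√(15 + 9*5)/3) = 13620 - (-104)*√(15 + 45) = 13620 - (-104)*√60 = 13620 - (-104)*2*√15 = 13620 - (-208)*√15 = 13620 + 208*√15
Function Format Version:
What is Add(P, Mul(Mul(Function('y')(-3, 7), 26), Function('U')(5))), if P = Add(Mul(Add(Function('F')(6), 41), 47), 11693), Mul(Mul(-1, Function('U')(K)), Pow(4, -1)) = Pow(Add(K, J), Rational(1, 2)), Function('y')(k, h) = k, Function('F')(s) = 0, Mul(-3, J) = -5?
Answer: Add(13620, Mul(208, Pow(15, Rational(1, 2)))) ≈ 14426.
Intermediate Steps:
J = Rational(5, 3) (J = Mul(Rational(-1, 3), -5) = Rational(5, 3) ≈ 1.6667)
Function('U')(K) = Mul(-4, Pow(Add(Rational(5, 3), K), Rational(1, 2))) (Function('U')(K) = Mul(-4, Pow(Add(K, Rational(5, 3)), Rational(1, 2))) = Mul(-4, Pow(Add(Rational(5, 3), K), Rational(1, 2))))
P = 13620 (P = Add(Mul(Add(0, 41), 47), 11693) = Add(Mul(41, 47), 11693) = Add(1927, 11693) = 13620)
Add(P, Mul(Mul(Function('y')(-3, 7), 26), Function('U')(5))) = Add(13620, Mul(Mul(-3, 26), Mul(Rational(-4, 3), Pow(Add(15, Mul(9, 5)), Rational(1, 2))))) = Add(13620, Mul(-78, Mul(Rational(-4, 3), Pow(Add(15, 45), Rational(1, 2))))) = Add(13620, Mul(-78, Mul(Rational(-4, 3), Pow(60, Rational(1, 2))))) = Add(13620, Mul(-78, Mul(Rational(-4, 3), Mul(2, Pow(15, Rational(1, 2)))))) = Add(13620, Mul(-78, Mul(Rational(-8, 3), Pow(15, Rational(1, 2))))) = Add(13620, Mul(208, Pow(15, Rational(1, 2))))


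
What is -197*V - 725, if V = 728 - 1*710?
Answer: -4271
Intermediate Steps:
V = 18 (V = 728 - 710 = 18)
-197*V - 725 = -197*18 - 725 = -3546 - 725 = -4271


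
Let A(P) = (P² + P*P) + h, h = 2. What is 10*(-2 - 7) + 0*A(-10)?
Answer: -90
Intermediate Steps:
A(P) = 2 + 2*P² (A(P) = (P² + P*P) + 2 = (P² + P²) + 2 = 2*P² + 2 = 2 + 2*P²)
10*(-2 - 7) + 0*A(-10) = 10*(-2 - 7) + 0*(2 + 2*(-10)²) = 10*(-9) + 0*(2 + 2*100) = -90 + 0*(2 + 200) = -90 + 0*202 = -90 + 0 = -90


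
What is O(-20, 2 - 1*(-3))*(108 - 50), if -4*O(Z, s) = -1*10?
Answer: 145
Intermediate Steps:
O(Z, s) = 5/2 (O(Z, s) = -(-1)*10/4 = -1/4*(-10) = 5/2)
O(-20, 2 - 1*(-3))*(108 - 50) = 5*(108 - 50)/2 = (5/2)*58 = 145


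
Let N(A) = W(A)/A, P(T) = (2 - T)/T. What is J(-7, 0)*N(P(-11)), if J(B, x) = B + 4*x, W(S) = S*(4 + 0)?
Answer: -28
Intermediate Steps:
W(S) = 4*S (W(S) = S*4 = 4*S)
P(T) = (2 - T)/T
N(A) = 4 (N(A) = (4*A)/A = 4)
J(-7, 0)*N(P(-11)) = (-7 + 4*0)*4 = (-7 + 0)*4 = -7*4 = -28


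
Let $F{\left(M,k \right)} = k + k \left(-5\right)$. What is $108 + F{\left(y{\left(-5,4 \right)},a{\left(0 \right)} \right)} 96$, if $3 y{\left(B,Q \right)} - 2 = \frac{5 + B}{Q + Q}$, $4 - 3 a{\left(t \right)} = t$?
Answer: $-404$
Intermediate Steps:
$a{\left(t \right)} = \frac{4}{3} - \frac{t}{3}$
$y{\left(B,Q \right)} = \frac{2}{3} + \frac{5 + B}{6 Q}$ ($y{\left(B,Q \right)} = \frac{2}{3} + \frac{\left(5 + B\right) \frac{1}{Q + Q}}{3} = \frac{2}{3} + \frac{\left(5 + B\right) \frac{1}{2 Q}}{3} = \frac{2}{3} + \frac{\frac{1}{2} \frac{1}{Q} \left(5 + B\right)}{3} = \frac{2}{3} + \frac{5 + B}{6 Q}$)
$F{\left(M,k \right)} = - 4 k$ ($F{\left(M,k \right)} = k - 5 k = - 4 k$)
$108 + F{\left(y{\left(-5,4 \right)},a{\left(0 \right)} \right)} 96 = 108 + - 4 \left(\frac{4}{3} - 0\right) 96 = 108 + - 4 \left(\frac{4}{3} + 0\right) 96 = 108 + \left(-4\right) \frac{4}{3} \cdot 96 = 108 - 512 = -404$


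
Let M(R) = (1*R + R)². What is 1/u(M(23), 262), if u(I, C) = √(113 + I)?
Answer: √2229/2229 ≈ 0.021181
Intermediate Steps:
M(R) = 4*R² (M(R) = (R + R)² = (2*R)² = 4*R²)
1/u(M(23), 262) = 1/(√(113 + 4*23²)) = 1/(√(113 + 4*529)) = 1/(√(113 + 2116)) = 1/(√2229) = √2229/2229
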